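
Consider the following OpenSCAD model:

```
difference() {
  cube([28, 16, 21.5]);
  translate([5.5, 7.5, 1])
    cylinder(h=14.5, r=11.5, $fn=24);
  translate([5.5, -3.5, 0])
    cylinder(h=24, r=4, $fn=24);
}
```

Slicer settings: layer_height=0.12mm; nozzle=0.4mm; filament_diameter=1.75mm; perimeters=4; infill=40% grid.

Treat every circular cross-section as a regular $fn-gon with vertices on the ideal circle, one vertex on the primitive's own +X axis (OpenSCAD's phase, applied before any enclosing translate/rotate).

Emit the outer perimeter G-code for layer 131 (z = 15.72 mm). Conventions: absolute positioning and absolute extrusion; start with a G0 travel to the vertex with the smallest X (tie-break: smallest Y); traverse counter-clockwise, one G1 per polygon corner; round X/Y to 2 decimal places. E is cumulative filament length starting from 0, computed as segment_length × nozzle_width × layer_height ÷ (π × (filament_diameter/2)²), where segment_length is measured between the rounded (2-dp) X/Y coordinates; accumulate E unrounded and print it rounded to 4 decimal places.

At z = 15.72 mm: the 28×16 cube contributes its full rectangle; the cylinder at (5.5, 7.5) is not intersected at this z (z outside [1, 15.5]); the r=4 cylinder at (5.5, -3.5) gives a regular 24-gon of circumradius 4 (constant along its height); Taking the first minus the rest: starting from the 28×16 cube, the r=4 cylinder at (5.5, -3.5) partially overlaps it — only the 1.21 mm² overlap (of its 49.69 mm²) is removed, clipping the outline — 1 connected region. The outline is a single polygon with 9 vertices. Extrusion per mm of travel: 0.4 × 0.12 / (π × 0.875²) = 0.019956. Accumulating E over each segment gives final E = 1.7594.

G0 X0.00 Y0.00 Z15.72
G1 X3.59 Y0.00 E0.0716
G1 X4.46 Y0.36 E0.0904
G1 X5.50 Y0.50 E0.1114
G1 X6.54 Y0.36 E0.1323
G1 X7.41 Y0.00 E0.1511
G1 X28.00 Y0.00 E0.5620
G1 X28.00 Y16.00 E0.8813
G1 X0.00 Y16.00 E1.4401
G1 X0.00 Y0.00 E1.7594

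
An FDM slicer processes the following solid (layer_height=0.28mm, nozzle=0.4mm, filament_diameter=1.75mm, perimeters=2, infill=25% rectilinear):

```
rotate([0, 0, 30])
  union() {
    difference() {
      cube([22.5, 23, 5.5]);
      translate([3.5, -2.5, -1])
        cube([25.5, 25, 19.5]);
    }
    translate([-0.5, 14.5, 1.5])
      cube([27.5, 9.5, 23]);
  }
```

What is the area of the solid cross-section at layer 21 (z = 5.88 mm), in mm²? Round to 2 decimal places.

261.25 mm²

At z = 5.88 mm: the cube does not reach this height (z outside [0, 5.5]); the cube at (3.5, -2.5) (footprint 25.5×25) is included at this height (area 637.50 mm²); After the difference (first − rest): the first operand is absent here, so nothing remains; the cube at (-0.5, 14.5) (footprint 27.5×9.5) is included at this height (area 261.25 mm²); Combining (union): only the 27.5×9.5 cube at (-0.5, 14.5) is present, so the union is just that shape — area = 261.25 mm²; (whole slice rotated 30° about Z — lengths, areas and connectivity unchanged). Overall, the cross-section is a single solid region. Net area = 261.25 mm².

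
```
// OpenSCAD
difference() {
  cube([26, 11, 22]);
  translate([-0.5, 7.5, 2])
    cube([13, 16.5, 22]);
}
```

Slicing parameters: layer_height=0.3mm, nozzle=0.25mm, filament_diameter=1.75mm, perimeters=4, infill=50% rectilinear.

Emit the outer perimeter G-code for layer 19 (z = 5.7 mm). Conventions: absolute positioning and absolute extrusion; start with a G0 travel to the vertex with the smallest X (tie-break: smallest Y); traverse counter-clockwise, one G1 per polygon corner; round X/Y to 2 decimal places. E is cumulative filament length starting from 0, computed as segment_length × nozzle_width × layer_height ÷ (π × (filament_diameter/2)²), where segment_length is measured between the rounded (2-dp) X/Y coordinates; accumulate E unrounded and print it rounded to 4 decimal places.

G0 X0.00 Y0.00 Z5.70
G1 X26.00 Y0.00 E0.8107
G1 X26.00 Y11.00 E1.1537
G1 X12.50 Y11.00 E1.5747
G1 X12.50 Y7.50 E1.6838
G1 X0.00 Y7.50 E2.0736
G1 X0.00 Y0.00 E2.3074

At z = 5.7 mm: the cube (footprint 26×11) is included at this height; the cube at (-0.5, 7.5) (footprint 13×16.5) is included at this height; Taking the first minus the rest: starting from the 26×11 cube, the 13×16.5 cube at (-0.5, 7.5) partially overlaps it — only the 43.75 mm² overlap (of its 214.50 mm²) is removed, clipping the outline — 1 connected region. The outline is a single polygon with 6 vertices. Extrusion per mm of travel: 0.25 × 0.3 / (π × 0.875²) = 0.031181. Accumulating E over each segment gives final E = 2.3074.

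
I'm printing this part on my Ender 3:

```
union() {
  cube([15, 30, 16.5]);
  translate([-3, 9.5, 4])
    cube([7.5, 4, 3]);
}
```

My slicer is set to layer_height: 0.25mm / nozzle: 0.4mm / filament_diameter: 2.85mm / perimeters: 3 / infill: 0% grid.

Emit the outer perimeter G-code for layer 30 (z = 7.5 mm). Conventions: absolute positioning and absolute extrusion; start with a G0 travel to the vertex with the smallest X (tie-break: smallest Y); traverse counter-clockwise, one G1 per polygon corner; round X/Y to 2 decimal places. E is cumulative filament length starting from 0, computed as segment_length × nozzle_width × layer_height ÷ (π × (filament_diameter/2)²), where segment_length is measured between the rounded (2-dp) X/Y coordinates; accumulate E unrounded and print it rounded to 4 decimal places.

G0 X0.00 Y0.00 Z7.50
G1 X15.00 Y0.00 E0.2351
G1 X15.00 Y30.00 E0.7054
G1 X0.00 Y30.00 E0.9405
G1 X0.00 Y0.00 E1.4108

At z = 7.5 mm: the cube (footprint 15×30) is included at this height; the cube at (-3, 9.5) is absent (z outside [4, 7]); Combining (union): only the 15×30 cube is present, so the union is just that shape — 1 connected region. The outline is a single polygon with 4 vertices. Extrusion per mm of travel: 0.4 × 0.25 / (π × 1.425²) = 0.015675. Accumulating E over each segment gives final E = 1.4108.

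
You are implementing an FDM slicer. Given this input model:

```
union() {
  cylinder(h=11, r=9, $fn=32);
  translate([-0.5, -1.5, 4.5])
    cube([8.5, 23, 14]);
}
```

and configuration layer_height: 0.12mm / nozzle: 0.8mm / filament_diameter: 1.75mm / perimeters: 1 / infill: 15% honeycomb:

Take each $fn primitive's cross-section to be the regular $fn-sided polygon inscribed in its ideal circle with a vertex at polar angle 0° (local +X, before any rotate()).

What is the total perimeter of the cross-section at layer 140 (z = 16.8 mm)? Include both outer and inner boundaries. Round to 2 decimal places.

At z = 16.8 mm: the cylinder does not reach this height (z outside [0, 11]); the cube at (-0.5, -1.5) (footprint 8.5×23) is included at this height (perimeter 63.00 mm); Merging all regions: only the 8.5×23 cube at (-0.5, -1.5) is present, so the union is just that shape — boundary = 63.00 mm. Overall, the cross-section is a single solid region. Total boundary length (outer) = 63.00 mm.

63.00 mm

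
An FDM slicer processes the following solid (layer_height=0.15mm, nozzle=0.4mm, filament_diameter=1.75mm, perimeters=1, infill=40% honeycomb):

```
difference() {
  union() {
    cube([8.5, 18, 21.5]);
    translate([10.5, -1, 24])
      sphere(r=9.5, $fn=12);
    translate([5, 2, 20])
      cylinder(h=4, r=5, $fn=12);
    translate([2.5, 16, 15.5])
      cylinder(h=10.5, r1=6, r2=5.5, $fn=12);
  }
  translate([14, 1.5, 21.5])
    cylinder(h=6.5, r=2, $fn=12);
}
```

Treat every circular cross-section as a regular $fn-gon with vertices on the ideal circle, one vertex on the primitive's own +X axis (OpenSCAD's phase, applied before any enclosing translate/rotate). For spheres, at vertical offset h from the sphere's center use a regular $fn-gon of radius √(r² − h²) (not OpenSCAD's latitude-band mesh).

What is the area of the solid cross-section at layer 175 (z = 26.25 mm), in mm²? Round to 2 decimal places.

243.56 mm²

At z = 26.25 mm: the cube is absent (z outside [0, 21.5]); the sphere at (10.5, -1): section is a regular 12-gon, circumradius = √(r²−h²) = √(9.5²−2.25²) = 9.230 (area = (12/2)·9.230²·sin(360°/12) = 255.56 mm²); the cylinder at (5, 2) is not intersected at this z (z outside [20, 24]); the cone at (2.5, 16) is not intersected at this z (z outside [15.5, 26]); Combining (union): only the r=9.5 sphere at (10.5, -1) is present, so the union is just that shape — area = 255.56 mm²; the r=2 cylinder at (14, 1.5) gives a regular 12-gon of circumradius 2 (constant along its height) (area = (12/2)·2.000²·sin(360°/12) = 12.00 mm²); Subtracting the remaining from the first: starting from the result so far (255.56 mm²), the r=2 cylinder at (14, 1.5) lies wholly inside it (removes its full 12.00 mm² and its 12.42 mm outline becomes a hole wall) — area = 243.56 mm². Overall, the cross-section is one region with 1 hole. Net area = 243.56 mm².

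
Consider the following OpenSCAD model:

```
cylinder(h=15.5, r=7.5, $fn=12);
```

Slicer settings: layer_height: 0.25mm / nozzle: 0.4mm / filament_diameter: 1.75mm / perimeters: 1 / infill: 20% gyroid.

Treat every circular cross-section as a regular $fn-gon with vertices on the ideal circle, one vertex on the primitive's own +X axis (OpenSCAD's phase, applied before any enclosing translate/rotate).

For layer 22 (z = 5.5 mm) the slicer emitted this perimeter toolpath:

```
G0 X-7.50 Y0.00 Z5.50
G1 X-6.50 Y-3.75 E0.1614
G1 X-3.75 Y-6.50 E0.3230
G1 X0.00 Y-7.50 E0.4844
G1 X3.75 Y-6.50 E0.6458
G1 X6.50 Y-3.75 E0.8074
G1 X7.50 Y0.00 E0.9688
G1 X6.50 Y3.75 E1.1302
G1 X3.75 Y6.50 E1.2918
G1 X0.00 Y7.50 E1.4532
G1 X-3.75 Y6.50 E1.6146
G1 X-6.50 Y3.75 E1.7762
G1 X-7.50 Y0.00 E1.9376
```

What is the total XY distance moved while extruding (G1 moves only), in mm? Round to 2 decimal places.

Sum the Euclidean lengths of each G1 segment: total = 46.60 mm.

46.60 mm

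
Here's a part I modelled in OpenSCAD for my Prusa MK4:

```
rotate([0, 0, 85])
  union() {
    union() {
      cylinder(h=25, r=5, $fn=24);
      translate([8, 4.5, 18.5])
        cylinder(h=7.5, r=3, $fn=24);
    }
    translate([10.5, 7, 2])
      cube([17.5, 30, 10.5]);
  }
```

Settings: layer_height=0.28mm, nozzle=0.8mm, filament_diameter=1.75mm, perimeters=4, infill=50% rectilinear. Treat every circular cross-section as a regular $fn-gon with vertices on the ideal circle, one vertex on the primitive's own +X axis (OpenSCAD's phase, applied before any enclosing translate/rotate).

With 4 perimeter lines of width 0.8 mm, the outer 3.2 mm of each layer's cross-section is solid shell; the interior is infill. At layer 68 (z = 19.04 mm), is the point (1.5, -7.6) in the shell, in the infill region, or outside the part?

At z = 19.04 mm: the cylinder: section is a regular 24-gon, circumradius r=5; the cylinder at (8, 4.5): section is a regular 24-gon, circumradius r=3; Merging all regions: the 2 present regions are separate (no shared area or edge), so areas and boundary lengths simply add and each stays a separate island — 2 connected regions; the cube at (10.5, 7) is absent (z outside [2, 12.5]); Taking the union: only that combined region is present, so the union is just that shape — 2 connected regions; (whole slice rotated 85° about Z — lengths, areas and connectivity unchanged). Overall, the cross-section has 2 separate islands. Undo the 85° rotation: the query point maps to (-7.440, -2.157) in the un-rotated model frame. The nearest boundary edge runs (-4.33, -2.50)→(-4.83, -1.29); distance from the point to it = 2.75 mm. The point is not inside any of the regions above, so it lies outside the cross-section (2.75 mm from the nearest boundary).

outside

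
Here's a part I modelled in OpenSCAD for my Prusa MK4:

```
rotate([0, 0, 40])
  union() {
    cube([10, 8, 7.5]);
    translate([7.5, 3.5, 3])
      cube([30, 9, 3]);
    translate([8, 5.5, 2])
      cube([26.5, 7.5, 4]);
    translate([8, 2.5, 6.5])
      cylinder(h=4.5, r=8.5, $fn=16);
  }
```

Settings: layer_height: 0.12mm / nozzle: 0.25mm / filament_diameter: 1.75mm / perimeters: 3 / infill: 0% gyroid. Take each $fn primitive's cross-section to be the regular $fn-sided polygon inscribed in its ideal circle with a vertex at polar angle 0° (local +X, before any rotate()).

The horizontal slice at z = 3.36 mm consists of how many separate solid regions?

1

At z = 3.36 mm: the 10×8 cube contributes its full rectangle; the 30×9 cube at (7.5, 3.5) contributes its full rectangle; the cube at (8, 5.5) (footprint 26.5×7.5) is included at this height; the cylinder at (8, 2.5) is absent (z outside [6.5, 11]); Combining (union): the regions partially overlap (shared area 196.75 mm²), so overlapping operands fuse into one piece — 1 connected region; (whole slice rotated 40° about Z — lengths, areas and connectivity unchanged). The result has 1 disconnected region.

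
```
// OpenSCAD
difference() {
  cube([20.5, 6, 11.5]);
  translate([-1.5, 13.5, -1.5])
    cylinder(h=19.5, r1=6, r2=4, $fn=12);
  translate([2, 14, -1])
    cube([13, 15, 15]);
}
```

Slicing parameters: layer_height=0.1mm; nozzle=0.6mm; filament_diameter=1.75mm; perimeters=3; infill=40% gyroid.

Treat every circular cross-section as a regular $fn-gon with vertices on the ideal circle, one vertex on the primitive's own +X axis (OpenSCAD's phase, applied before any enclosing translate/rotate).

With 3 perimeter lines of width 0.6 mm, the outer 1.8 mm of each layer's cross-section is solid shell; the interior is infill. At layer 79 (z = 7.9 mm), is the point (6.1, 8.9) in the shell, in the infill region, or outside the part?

At z = 7.9 mm: the cube is present — its section is the full 20.5×6 rectangle; the cone at (-1.5, 13.5) (r1=6→r2=4) has section circumradius 5.036 here — a regular 12-gon; the 13×15 cube at (2, 14) contributes its full rectangle; Taking the first minus the rest: starting from the 20.5×6 cube, the cone at (-1.5, 13.5) misses the remaining region (no effect); the 13×15 cube at (2, 14) misses the remaining region (no effect) — 1 connected region. Overall, the cross-section is a single solid region. The nearest boundary edge runs (0.00, 6.00)→(20.50, 6.00); distance from the point to it = 2.90 mm. The point is not inside any of the regions above, so it lies outside the cross-section (2.90 mm from the nearest boundary).

outside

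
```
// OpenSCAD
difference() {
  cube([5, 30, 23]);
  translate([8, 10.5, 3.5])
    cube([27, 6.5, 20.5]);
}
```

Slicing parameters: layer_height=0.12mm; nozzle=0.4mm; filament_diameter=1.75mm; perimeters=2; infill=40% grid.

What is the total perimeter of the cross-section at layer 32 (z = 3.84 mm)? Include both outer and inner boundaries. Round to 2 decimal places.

70.00 mm

At z = 3.84 mm: the cube is present — its section is the full 5×30 rectangle (perimeter 70.00 mm); the 27×6.5 cube at (8, 10.5) contributes its full rectangle (perimeter 67.00 mm); Taking the first minus the rest: starting from the 5×30 cube, the 27×6.5 cube at (8, 10.5) misses the remaining region (no effect) — boundary = 70.00 mm. Overall, the cross-section is a single solid region. Total boundary length (outer) = 70.00 mm.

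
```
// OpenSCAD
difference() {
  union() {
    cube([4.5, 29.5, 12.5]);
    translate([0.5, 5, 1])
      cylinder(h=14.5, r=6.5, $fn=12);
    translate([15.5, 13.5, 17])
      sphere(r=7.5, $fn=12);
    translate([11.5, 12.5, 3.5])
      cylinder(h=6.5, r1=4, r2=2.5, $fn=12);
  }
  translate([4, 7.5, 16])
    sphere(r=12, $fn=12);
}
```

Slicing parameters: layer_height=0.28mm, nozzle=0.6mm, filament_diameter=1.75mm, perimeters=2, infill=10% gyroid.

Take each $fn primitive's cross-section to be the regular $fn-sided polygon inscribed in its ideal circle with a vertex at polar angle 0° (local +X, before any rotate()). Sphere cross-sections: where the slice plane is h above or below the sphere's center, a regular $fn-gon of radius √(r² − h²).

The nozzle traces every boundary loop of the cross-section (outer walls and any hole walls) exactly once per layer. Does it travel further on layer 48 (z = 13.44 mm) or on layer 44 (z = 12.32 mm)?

layer 44 (z = 12.32 mm)

Layer 48 (z = 13.44): the cube is absent (z outside [0, 12.5]); the cylinder at (0.5, 5): section is a regular 12-gon, circumradius r=6.5 (perimeter = 2·12·6.500·sin(180°/12) = 40.38 mm); the sphere at (15.5, 13.5): section is a regular 12-gon, circumradius = √(r²−h²) = √(7.5²−3.56²) = 6.601 (perimeter = 2·12·6.601·sin(180°/12) = 41.00 mm); the cone at (11.5, 12.5) is not intersected at this z (z outside [3.5, 10]); Taking the union: the 2 present regions are separate (no shared area or edge), so areas and boundary lengths simply add and each stays a separate island — boundary = 81.38 mm; the sphere at (4, 7.5): section is a regular 12-gon, circumradius = √(r²−h²) = √(12²−2.56²) = 11.724 (perimeter = 2·12·11.724·sin(180°/12) = 72.82 mm); Taking the first minus the rest: starting from the result so far, the r=12 sphere at (4, 7.5) partially overlaps it — only the 166.23 mm² overlap (of its 412.34 mm²) is removed, clipping the outline — boundary = 38.80 mm. So its perimeter = 38.80 mm. Layer 44 (z = 12.32): the cube is present — its section is the full 4.5×29.5 rectangle (perimeter 68.00 mm); the cylinder at (0.5, 5): section is a regular 12-gon, circumradius r=6.5 (perimeter = 2·12·6.500·sin(180°/12) = 40.38 mm); the r=7.5 sphere at (15.5, 13.5) contributes a regular 12-gon of circumradius √(7.5²−4.68²) = 5.861 (perimeter = 2·12·5.861·sin(180°/12) = 36.40 mm); the cone at (11.5, 12.5) does not reach this height (z outside [3.5, 10]); Merging all regions: the regions partially overlap (shared area 49.36 mm²), so the edge portions inside another operand are dropped and the merged outline is re-measured after clipping — boundary = 114.16 mm; the r=12 sphere at (4, 7.5) slices to a regular 12-gon of circumradius 11.422 (√(r²−h²) with h=3.68 from center) (perimeter = 2·12·11.422·sin(180°/12) = 70.95 mm); After the difference (first − rest): starting from that combined region, the r=12 sphere at (4, 7.5) partially overlaps it — only the 187.00 mm² overlap (of its 391.37 mm²) is removed, clipping the outline — boundary = 66.21 mm. So its perimeter = 66.21 mm. Layer 44 is larger (66.21 vs 38.80 mm).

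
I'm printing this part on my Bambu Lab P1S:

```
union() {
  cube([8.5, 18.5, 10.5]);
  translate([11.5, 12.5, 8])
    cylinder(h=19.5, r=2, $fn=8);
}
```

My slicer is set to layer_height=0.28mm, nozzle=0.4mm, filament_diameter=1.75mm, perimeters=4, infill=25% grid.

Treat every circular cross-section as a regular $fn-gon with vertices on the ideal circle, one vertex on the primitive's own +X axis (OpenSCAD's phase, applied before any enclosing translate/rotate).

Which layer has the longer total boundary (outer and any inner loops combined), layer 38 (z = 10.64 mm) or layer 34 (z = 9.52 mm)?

Layer 38 (z = 10.64): the cube is not intersected at this z (z outside [0, 10.5]); the cylinder at (11.5, 12.5): section is a regular 8-gon, circumradius r=2 (perimeter = 2·8·2.000·sin(180°/8) = 12.25 mm); Merging all regions: only the r=2 cylinder at (11.5, 12.5) is present, so the union is just that shape — boundary = 12.25 mm. So its perimeter = 12.25 mm. Layer 34 (z = 9.52): the cube (footprint 8.5×18.5) is included at this height (perimeter 54.00 mm); the r=2 cylinder at (11.5, 12.5) gives a regular 8-gon of circumradius 2 (constant along its height) (perimeter = 2·8·2.000·sin(180°/8) = 12.25 mm); Merging all regions: the 2 present regions are separate (no shared area or edge), so areas and boundary lengths simply add and each stays a separate island — boundary = 66.25 mm. So its perimeter = 66.25 mm. Layer 34 is larger (66.25 vs 12.25 mm).

layer 34 (z = 9.52 mm)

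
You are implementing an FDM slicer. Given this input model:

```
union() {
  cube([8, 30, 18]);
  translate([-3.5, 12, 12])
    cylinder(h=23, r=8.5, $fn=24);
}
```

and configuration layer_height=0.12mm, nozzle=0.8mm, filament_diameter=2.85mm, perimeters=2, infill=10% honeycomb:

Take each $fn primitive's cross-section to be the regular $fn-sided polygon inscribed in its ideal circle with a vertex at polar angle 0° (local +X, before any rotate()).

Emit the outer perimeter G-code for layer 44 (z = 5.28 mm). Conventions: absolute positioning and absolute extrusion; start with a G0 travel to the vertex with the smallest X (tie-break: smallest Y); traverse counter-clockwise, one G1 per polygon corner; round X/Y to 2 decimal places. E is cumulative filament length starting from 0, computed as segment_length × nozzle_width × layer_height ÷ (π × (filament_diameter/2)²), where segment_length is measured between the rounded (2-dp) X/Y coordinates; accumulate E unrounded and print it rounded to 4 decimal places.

G0 X0.00 Y0.00 Z5.28
G1 X8.00 Y0.00 E0.1204
G1 X8.00 Y30.00 E0.5718
G1 X0.00 Y30.00 E0.6922
G1 X0.00 Y0.00 E1.1437

At z = 5.28 mm: the 8×30 cube contributes its full rectangle; the cylinder at (-3.5, 12) is not intersected at this z (z outside [12, 35]); Merging all regions: only the 8×30 cube is present, so the union is just that shape — 1 connected region. The outline is a single polygon with 4 vertices. Extrusion per mm of travel: 0.8 × 0.12 / (π × 1.425²) = 0.015048. Accumulating E over each segment gives final E = 1.1437.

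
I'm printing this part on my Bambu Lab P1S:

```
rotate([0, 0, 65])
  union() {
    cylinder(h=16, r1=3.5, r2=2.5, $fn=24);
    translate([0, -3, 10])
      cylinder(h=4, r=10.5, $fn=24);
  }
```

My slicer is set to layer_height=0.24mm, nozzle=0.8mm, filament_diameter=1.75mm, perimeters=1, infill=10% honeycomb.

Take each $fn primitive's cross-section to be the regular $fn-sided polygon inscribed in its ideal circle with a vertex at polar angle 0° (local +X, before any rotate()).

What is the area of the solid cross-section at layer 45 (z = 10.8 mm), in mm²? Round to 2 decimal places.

At z = 10.8 mm: the cone (r1=3.5→r2=2.5) has section circumradius 2.825 here — a regular 24-gon (area = (24/2)·2.825²·sin(360°/24) = 24.79 mm²); the cylinder at (0, -3): section is a regular 24-gon, circumradius r=10.5 (area = (24/2)·10.500²·sin(360°/24) = 342.42 mm²); Taking the union: the cone lies entirely inside the r=10.5 cylinder at (0, -3), so the union is just the r=10.5 cylinder at (0, -3) — area = 342.42 mm²; (whole slice rotated 65° about Z — lengths, areas and connectivity unchanged). Overall, the cross-section is a single solid region. Net area = 342.42 mm².

342.42 mm²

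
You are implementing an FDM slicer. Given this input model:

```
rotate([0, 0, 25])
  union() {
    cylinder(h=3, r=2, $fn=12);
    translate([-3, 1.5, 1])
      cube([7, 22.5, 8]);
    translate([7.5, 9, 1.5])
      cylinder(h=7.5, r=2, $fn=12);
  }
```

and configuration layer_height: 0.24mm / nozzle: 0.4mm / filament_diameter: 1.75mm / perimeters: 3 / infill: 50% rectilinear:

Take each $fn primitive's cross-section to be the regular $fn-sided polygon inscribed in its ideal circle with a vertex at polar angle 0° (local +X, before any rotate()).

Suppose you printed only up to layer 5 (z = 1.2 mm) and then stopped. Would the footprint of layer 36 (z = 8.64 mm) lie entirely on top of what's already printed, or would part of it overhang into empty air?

part overhangs

Compare the two slices. At z = 1.2: the r=2 cylinder gives a regular 12-gon of circumradius 2 (constant along its height) (area = (12/2)·2.000²·sin(360°/12) = 12.00 mm²); the cube at (-3, 1.5) is present — its section is the full 7×22.5 rectangle (area 157.50 mm²); the cylinder at (7.5, 9) is not intersected at this z (z outside [1.5, 9]); Taking the union: the regions partially overlap — summed areas 169.50 mm² minus the doubly-counted overlap 0.79 mm² gives 168.71 mm² — area = 168.71 mm²; (whole slice rotated 25° about Z — lengths, areas and connectivity unchanged). At z = 8.64: the cylinder does not reach this height (z outside [0, 3]); the cube at (-3, 1.5) is present — its section is the full 7×22.5 rectangle (area 157.50 mm²); the r=2 cylinder at (7.5, 9) gives a regular 12-gon of circumradius 2 (constant along its height) (area = (12/2)·2.000²·sin(360°/12) = 12.00 mm²); Merging all regions: the 2 present regions are separate (no shared area or edge), so areas and boundary lengths simply add and each stays a separate island — area = 169.50 mm²; (whole slice rotated 25° about Z — lengths, areas and connectivity unchanged). Checking containment: at z = 8.64 the cross-section extends beyond the z = 1.2 cross-section by about 12.00 mm².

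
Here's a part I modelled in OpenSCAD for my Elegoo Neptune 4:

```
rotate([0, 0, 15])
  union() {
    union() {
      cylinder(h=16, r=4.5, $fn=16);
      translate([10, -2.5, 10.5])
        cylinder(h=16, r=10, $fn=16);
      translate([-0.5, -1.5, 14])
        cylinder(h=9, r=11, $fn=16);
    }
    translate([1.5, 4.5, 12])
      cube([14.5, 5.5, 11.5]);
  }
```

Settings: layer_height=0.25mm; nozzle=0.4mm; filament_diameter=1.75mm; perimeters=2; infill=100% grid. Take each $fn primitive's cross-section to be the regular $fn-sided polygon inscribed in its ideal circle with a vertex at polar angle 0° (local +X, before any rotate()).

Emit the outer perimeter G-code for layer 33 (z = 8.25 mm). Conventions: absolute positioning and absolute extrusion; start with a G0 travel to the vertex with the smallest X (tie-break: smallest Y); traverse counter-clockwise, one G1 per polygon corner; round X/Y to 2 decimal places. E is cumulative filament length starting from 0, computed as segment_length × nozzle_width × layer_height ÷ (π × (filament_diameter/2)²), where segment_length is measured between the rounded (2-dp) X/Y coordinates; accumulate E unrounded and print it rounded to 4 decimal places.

G0 X-4.46 Y0.59 Z8.25
G1 X-4.35 Y-1.16 E0.0729
G1 X-3.57 Y-2.74 E0.1462
G1 X-2.25 Y-3.90 E0.2192
G1 X-0.59 Y-4.46 E0.2921
G1 X1.16 Y-4.35 E0.3650
G1 X2.74 Y-3.57 E0.4382
G1 X3.90 Y-2.25 E0.5113
G1 X4.46 Y-0.59 E0.5841
G1 X4.35 Y1.16 E0.6570
G1 X3.57 Y2.74 E0.7303
G1 X2.25 Y3.90 E0.8033
G1 X0.59 Y4.46 E0.8762
G1 X-1.16 Y4.35 E0.9491
G1 X-2.74 Y3.57 E1.0223
G1 X-3.90 Y2.25 E1.0954
G1 X-4.46 Y0.59 E1.1682

At z = 8.25 mm: the cylinder: section is a regular 16-gon, circumradius r=4.5; the cylinder at (10, -2.5) is not intersected at this z (z outside [10.5, 26.5]); the cylinder at (-0.5, -1.5) does not reach this height (z outside [14, 23]); Taking the union: only the r=4.5 cylinder is present, so the union is just that shape — 1 connected region; the cube at (1.5, 4.5) does not reach this height (z outside [12, 23.5]); Combining (union): only that combined region is present, so the union is just that shape — 1 connected region; (whole slice rotated 15° about Z — lengths, areas and connectivity unchanged). The outline is a single polygon with 16 vertices. Extrusion per mm of travel: 0.4 × 0.25 / (π × 0.875²) = 0.041575. Accumulating E over each segment gives final E = 1.1682.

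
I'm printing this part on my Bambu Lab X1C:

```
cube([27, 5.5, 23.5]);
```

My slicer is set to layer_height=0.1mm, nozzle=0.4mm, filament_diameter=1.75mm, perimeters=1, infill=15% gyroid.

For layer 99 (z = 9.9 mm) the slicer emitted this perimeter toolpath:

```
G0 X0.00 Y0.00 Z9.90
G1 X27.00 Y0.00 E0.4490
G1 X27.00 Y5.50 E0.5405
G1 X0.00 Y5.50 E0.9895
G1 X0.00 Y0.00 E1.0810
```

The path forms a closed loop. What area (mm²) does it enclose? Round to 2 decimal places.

Apply the shoelace formula to the sequence of (X, Y) vertices; enclosed area = 148.50 mm².

148.50 mm²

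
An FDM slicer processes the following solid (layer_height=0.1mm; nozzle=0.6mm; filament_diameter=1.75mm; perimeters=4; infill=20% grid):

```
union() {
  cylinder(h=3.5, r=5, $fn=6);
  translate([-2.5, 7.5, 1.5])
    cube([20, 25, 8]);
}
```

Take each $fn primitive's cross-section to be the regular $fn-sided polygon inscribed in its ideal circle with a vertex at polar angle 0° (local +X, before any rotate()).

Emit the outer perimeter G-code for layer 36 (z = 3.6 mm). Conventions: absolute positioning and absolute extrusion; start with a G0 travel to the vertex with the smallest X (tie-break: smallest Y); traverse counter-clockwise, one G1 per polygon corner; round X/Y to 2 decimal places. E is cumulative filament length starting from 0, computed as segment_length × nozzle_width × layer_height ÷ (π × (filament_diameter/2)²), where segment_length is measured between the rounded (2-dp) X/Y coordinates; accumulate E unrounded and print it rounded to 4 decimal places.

At z = 3.6 mm: the cylinder is not intersected at this z (z outside [0, 3.5]); the cube at (-2.5, 7.5) is present — its section is the full 20×25 rectangle; Combining (union): only the 20×25 cube at (-2.5, 7.5) is present, so the union is just that shape — 1 connected region. The outline is a single polygon with 4 vertices. Extrusion per mm of travel: 0.6 × 0.1 / (π × 0.875²) = 0.024945. Accumulating E over each segment gives final E = 2.2451.

G0 X-2.50 Y7.50 Z3.60
G1 X17.50 Y7.50 E0.4989
G1 X17.50 Y32.50 E1.1225
G1 X-2.50 Y32.50 E1.6214
G1 X-2.50 Y7.50 E2.2451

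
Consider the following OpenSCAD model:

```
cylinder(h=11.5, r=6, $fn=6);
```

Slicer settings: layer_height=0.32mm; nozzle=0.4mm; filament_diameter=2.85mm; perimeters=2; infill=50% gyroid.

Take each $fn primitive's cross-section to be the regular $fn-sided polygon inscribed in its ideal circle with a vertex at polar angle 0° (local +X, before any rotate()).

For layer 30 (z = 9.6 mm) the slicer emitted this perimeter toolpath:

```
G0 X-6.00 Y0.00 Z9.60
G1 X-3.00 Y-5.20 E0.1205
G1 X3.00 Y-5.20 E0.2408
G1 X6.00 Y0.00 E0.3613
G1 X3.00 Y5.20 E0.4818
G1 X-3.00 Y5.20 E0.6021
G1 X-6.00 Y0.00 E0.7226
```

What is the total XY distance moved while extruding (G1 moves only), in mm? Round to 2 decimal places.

36.01 mm

Sum the Euclidean lengths of each G1 segment: total = 36.01 mm.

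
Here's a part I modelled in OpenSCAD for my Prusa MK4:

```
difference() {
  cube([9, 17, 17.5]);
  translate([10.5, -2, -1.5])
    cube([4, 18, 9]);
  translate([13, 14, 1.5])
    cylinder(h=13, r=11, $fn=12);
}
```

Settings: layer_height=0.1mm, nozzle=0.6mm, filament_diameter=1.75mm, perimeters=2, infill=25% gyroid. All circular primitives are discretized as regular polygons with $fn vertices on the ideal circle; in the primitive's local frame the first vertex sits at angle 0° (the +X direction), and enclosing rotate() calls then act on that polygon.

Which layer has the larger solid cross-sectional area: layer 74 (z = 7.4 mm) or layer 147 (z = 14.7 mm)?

layer 147 (z = 14.7 mm)

Layer 74 (z = 7.4): the 9×17 cube contributes its full rectangle (area 153.00 mm²); the cube at (10.5, -2) (footprint 4×18) is included at this height (area 72.00 mm²); the r=11 cylinder at (13, 14) contributes a regular 12-gon of circumradius 11 (area = (12/2)·11.000²·sin(360°/12) = 363.00 mm²); Taking the first minus the rest: starting from the 9×17 cube (153.00 mm²), the 4×18 cube at (10.5, -2) misses the remaining region (no effect); the r=11 cylinder at (13, 14) partially overlaps it — only the 68.69 mm² overlap (of its 363.00 mm²) is removed, clipping the outline — area = 84.31 mm². So its area = 84.31 mm². Layer 147 (z = 14.7): the 9×17 cube contributes its full rectangle (area 153.00 mm²); the cube at (10.5, -2) is absent (z outside [-1.5, 7.5]); the cylinder at (13, 14) does not reach this height (z outside [1.5, 14.5]); Taking the first minus the rest: none of the subtracted shapes is present at this height, so the 9×17 cube is unchanged — area = 153.00 mm². So its area = 153.00 mm². Layer 147 is larger (153.00 vs 84.31 mm²).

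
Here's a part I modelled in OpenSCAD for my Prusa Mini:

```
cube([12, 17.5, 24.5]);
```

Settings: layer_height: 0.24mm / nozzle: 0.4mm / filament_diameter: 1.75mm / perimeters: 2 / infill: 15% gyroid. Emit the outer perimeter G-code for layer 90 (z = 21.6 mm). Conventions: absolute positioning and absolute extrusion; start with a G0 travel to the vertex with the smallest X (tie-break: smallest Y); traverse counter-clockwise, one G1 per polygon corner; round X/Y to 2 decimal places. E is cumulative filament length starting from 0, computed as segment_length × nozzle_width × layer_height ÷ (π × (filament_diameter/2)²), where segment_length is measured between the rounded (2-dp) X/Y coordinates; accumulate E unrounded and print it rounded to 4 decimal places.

At z = 21.6 mm: the cube (footprint 12×17.5) is included at this height. The outline is a single polygon with 4 vertices. Extrusion per mm of travel: 0.4 × 0.24 / (π × 0.875²) = 0.039912. Accumulating E over each segment gives final E = 2.3548.

G0 X0.00 Y0.00 Z21.60
G1 X12.00 Y0.00 E0.4789
G1 X12.00 Y17.50 E1.1774
G1 X0.00 Y17.50 E1.6564
G1 X0.00 Y0.00 E2.3548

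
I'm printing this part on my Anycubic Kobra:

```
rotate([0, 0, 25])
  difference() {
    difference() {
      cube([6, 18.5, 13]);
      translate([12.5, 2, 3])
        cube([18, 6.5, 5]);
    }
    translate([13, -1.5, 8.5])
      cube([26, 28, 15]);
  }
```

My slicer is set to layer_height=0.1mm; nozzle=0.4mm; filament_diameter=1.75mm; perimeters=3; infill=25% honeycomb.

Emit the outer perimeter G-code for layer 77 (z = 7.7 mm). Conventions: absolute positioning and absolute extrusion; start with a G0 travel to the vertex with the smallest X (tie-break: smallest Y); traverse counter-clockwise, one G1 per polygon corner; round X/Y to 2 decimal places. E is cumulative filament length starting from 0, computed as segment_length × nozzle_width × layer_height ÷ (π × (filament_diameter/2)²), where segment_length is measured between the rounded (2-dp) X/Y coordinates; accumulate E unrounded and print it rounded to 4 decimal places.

G0 X-7.82 Y16.77 Z7.70
G1 X0.00 Y0.00 E0.3077
G1 X5.44 Y2.54 E0.4076
G1 X-2.38 Y19.30 E0.7151
G1 X-7.82 Y16.77 E0.8149

At z = 7.7 mm: the cube is present — its section is the full 6×18.5 rectangle; the 18×6.5 cube at (12.5, 2) contributes its full rectangle; Taking the first minus the rest: starting from the 6×18.5 cube, the 18×6.5 cube at (12.5, 2) misses the remaining region (no effect) — 1 connected region; the cube at (13, -1.5) is absent (z outside [8.5, 23.5]); Subtracting the remaining from the first: none of the subtracted shapes is present at this height, so the result so far is unchanged — 1 connected region; (rotated 25° about Z; rotation is an isometry so areas/perimeters/island counts are preserved). The outline is a single polygon with 4 vertices. Extrusion per mm of travel: 0.4 × 0.1 / (π × 0.875²) = 0.016630. Accumulating E over each segment gives final E = 0.8149.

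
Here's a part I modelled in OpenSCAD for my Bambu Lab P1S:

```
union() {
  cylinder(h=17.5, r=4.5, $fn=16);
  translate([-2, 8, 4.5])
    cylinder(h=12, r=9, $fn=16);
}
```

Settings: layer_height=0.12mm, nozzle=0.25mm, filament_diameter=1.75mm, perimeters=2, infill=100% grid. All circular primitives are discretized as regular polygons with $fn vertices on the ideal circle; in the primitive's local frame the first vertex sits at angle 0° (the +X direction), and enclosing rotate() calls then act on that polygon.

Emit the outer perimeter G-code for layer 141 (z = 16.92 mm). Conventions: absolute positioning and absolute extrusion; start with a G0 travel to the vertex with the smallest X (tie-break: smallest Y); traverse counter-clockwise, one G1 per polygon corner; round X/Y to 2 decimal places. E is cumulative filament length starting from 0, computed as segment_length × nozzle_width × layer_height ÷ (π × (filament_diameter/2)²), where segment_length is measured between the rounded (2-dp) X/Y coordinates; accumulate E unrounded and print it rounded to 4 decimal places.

G0 X-4.50 Y0.00 Z16.92
G1 X-4.16 Y-1.72 E0.0219
G1 X-3.18 Y-3.18 E0.0438
G1 X-1.72 Y-4.16 E0.0657
G1 X0.00 Y-4.50 E0.0876
G1 X1.72 Y-4.16 E0.1095
G1 X3.18 Y-3.18 E0.1314
G1 X4.16 Y-1.72 E0.1533
G1 X4.50 Y0.00 E0.1752
G1 X4.16 Y1.72 E0.1971
G1 X3.18 Y3.18 E0.2190
G1 X1.72 Y4.16 E0.2409
G1 X0.00 Y4.50 E0.2628
G1 X-1.72 Y4.16 E0.2847
G1 X-3.18 Y3.18 E0.3066
G1 X-4.16 Y1.72 E0.3285
G1 X-4.50 Y0.00 E0.3504

At z = 16.92 mm: the r=4.5 cylinder contributes a regular 16-gon of circumradius 4.5; the cylinder at (-2, 8) is not intersected at this z (z outside [4.5, 16.5]); Merging all regions: only the r=4.5 cylinder is present, so the union is just that shape — 1 connected region. The outline is a single polygon with 16 vertices. Extrusion per mm of travel: 0.25 × 0.12 / (π × 0.875²) = 0.012473. Accumulating E over each segment gives final E = 0.3504.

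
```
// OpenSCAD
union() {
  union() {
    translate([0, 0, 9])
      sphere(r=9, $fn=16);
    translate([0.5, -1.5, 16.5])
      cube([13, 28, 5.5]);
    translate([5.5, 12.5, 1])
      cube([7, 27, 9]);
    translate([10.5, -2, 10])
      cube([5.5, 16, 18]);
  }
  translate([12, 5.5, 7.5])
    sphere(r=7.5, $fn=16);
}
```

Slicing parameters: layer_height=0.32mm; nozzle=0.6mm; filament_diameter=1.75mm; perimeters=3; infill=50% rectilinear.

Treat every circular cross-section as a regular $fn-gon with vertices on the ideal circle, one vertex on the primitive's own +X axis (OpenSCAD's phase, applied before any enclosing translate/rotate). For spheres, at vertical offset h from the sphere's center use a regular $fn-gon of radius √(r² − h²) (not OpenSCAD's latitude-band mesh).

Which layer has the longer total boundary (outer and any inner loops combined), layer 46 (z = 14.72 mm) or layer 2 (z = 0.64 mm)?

Layer 46 (z = 14.72): the sphere: section is a regular 16-gon, circumradius = √(r²−h²) = √(9²−5.72²) = 6.948 (perimeter = 2·16·6.948·sin(180°/16) = 43.38 mm); the cube at (0.5, -1.5) is absent (z outside [16.5, 22]); the cube at (5.5, 12.5) is not intersected at this z (z outside [1, 10]); the 5.5×16 cube at (10.5, -2) contributes its full rectangle (perimeter 43.00 mm); Taking the union: the 2 present regions are separate (no shared area or edge), so areas and boundary lengths simply add and each stays a separate island — boundary = 86.38 mm; the r=7.5 sphere at (12, 5.5) slices to a regular 16-gon of circumradius 2.030 (√(r²−h²) with h=7.22 from center) (perimeter = 2·16·2.030·sin(180°/16) = 12.67 mm); Taking the union: the regions partially overlap (shared area 11.70 mm²), so the edge portions inside another operand are dropped and the merged outline is re-measured after clipping — boundary = 86.64 mm. So its perimeter = 86.64 mm. Layer 2 (z = 0.64): the sphere: section is a regular 16-gon, circumradius = √(r²−h²) = √(9²−8.36²) = 3.333 (perimeter = 2·16·3.333·sin(180°/16) = 20.81 mm); the cube at (0.5, -1.5) is not intersected at this z (z outside [16.5, 22]); the cube at (5.5, 12.5) is not intersected at this z (z outside [1, 10]); the cube at (10.5, -2) is absent (z outside [10, 28]); Taking the union: only the r=9 sphere is present, so the union is just that shape — boundary = 20.81 mm; the r=7.5 sphere at (12, 5.5) contributes a regular 16-gon of circumradius √(7.5²−6.86²) = 3.032 (perimeter = 2·16·3.032·sin(180°/16) = 18.93 mm); Taking the union: the 2 present regions are separate (no shared area or edge), so areas and boundary lengths simply add and each stays a separate island — boundary = 39.73 mm. So its perimeter = 39.73 mm. Layer 46 is larger (86.64 vs 39.73 mm).

layer 46 (z = 14.72 mm)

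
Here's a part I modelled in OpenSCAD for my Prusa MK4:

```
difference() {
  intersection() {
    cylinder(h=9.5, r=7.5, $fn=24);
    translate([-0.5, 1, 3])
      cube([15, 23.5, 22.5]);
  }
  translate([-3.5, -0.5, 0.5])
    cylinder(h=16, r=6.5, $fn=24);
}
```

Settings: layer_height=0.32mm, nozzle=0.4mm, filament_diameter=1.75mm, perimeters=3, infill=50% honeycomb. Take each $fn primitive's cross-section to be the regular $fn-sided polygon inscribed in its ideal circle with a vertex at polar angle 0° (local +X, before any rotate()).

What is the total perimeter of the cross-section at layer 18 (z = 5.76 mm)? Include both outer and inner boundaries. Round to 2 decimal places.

23.56 mm

At z = 5.76 mm: the cylinder: section is a regular 24-gon, circumradius r=7.5 (perimeter = 2·24·7.500·sin(180°/24) = 46.99 mm); the cube at (-0.5, 1) (footprint 15×23.5) is included at this height (perimeter 77.00 mm); Keeping only the common overlap: the 15×23.5 cube at (-0.5, 1) partially overlaps the r=7.5 cylinder; clipping to the common part keeps 39.48 mm² — boundary = 25.55 mm; the r=6.5 cylinder at (-3.5, -0.5) contributes a regular 24-gon of circumradius 6.5 (perimeter = 2·24·6.500·sin(180°/24) = 40.72 mm); Taking the first minus the rest: starting from that combined region, the r=6.5 cylinder at (-3.5, -0.5) partially overlaps it — only the 9.04 mm² overlap (of its 131.22 mm²) is removed, clipping the outline — boundary = 23.56 mm. Overall, the cross-section is a single solid region. Total boundary length (outer) = 23.56 mm.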